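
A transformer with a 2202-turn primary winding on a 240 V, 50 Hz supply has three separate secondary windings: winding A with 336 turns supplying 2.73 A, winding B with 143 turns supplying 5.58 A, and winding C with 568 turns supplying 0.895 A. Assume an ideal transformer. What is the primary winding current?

V_A = 240 × 336/2202 = 36.621 V; V_B = 240 × 143/2202 = 15.586 V; V_C = 240 × 568/2202 = 61.907 V.
P_out = V_A I_A + V_B I_B + V_C I_C = 36.621×2.73 + 15.586×5.58 + 61.907×0.895 = 99.976 + 86.969 + 55.407 = 242.35 W.
Ideal ⇒ P_in = P_out, so I_p = P_out/V_p = 242.35/240 = 1.01 A.

I_p ≈ 1.01 A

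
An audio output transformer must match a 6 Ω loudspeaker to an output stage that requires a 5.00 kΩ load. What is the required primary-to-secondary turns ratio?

Z_p/Z_s = (N_p/N_s)², so N_p/N_s = √(5000/6) = √833 = 28.9.

N_p/N_s ≈ 28.9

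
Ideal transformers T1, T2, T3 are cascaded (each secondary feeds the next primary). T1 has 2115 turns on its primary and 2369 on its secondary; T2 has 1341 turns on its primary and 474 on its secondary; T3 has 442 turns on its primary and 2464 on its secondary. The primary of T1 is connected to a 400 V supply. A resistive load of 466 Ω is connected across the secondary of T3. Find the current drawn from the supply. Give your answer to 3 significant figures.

I_supply ≈ 4.18 A

After T1: V = 400.00 × 2369/2115 = 448.04 V.
After T2: V = 448.04 × 474/1341 = 158.37 V.
After T3: V = 158.37 × 2464/442 = 882.84 V.
I_load = 882.84/466 = 1.8945 A, so P_out = 882.84 × 1.8945 = 1672.6 W.
All ideal ⇒ P_in = P_out, so I_supply = 1672.6/400 = 4.18 A.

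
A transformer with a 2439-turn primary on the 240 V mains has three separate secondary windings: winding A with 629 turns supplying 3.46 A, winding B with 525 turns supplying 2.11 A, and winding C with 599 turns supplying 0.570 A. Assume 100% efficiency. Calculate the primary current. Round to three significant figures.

V_A = 240 × 629/2439 = 61.894 V; V_B = 240 × 525/2439 = 51.661 V; V_C = 240 × 599/2439 = 58.942 V.
P_out = V_A I_A + V_B I_B + V_C I_C = 61.894×3.46 + 51.661×2.11 + 58.942×0.570 = 214.15 + 109.00 + 33.597 = 356.75 W.
Ideal ⇒ P_in = P_out, so I_p = P_out/V_p = 356.75/240 = 1.49 A.

I_p ≈ 1.49 A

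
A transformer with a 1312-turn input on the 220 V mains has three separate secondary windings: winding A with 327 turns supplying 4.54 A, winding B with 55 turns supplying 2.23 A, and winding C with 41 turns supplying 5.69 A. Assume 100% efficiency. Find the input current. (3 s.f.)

V_A = 220 × 327/1312 = 54.832 V; V_B = 220 × 55/1312 = 9.2226 V; V_C = 220 × 41/1312 = 6.8750 V.
P_out = V_A I_A + V_B I_B + V_C I_C = 54.832×4.54 + 9.2226×2.23 + 6.8750×5.69 = 248.94 + 20.566 + 39.119 = 308.62 W.
Ideal ⇒ P_in = P_out, so I_in = P_out/V_in = 308.62/220 = 1.40 A.

I_in ≈ 1.40 A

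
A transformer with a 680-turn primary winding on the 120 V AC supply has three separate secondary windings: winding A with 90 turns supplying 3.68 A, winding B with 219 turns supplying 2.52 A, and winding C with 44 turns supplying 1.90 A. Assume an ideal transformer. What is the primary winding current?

I_p ≈ 1.42 A

V_A = 120 × 90/680 = 15.882 V; V_B = 120 × 219/680 = 38.647 V; V_C = 120 × 44/680 = 7.7647 V.
P_out = V_A I_A + V_B I_B + V_C I_C = 15.882×3.68 + 38.647×2.52 + 7.7647×1.90 = 58.447 + 97.391 + 14.753 = 170.59 W.
Ideal ⇒ P_in = P_out, so I_p = P_out/V_p = 170.59/120 = 1.42 A.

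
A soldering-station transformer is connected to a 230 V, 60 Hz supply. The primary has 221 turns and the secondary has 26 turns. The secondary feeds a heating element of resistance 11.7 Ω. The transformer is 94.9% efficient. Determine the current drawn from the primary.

V_s = 230 × 26/221 = 27.059 V.
I_s = V_s/R = 27.059/11.7 = 2.3127 A.
P_out = V_s I_s = 27.059 × 2.3127 = 62.579 W.
P_in = P_out/η = 62.579/0.949 = 65.943 W.
I_p = P_in/V_p = 65.943/230 = 0.287 A.

I_p ≈ 0.287 A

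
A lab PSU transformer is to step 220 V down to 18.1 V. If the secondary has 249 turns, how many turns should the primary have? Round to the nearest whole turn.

N_p/N_s = V_p/V_s, so N_p = 249 × 220/18.1 = 3026.5 ≈ 3027 turns.

N_p = 3027 turns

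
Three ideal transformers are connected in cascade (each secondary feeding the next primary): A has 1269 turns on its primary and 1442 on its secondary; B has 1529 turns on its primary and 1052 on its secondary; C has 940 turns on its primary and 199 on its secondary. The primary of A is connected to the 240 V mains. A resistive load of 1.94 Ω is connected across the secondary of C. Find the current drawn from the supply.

After A: V = 240.00 × 1442/1269 = 272.72 V.
After B: V = 272.72 × 1052/1529 = 187.64 V.
After C: V = 187.64 × 199/940 = 39.724 V.
I_load = 39.724/1.94 = 20.476 A, so P_out = 39.724 × 20.476 = 813.38 W.
All ideal ⇒ P_in = P_out, so I_supply = 813.38/240 = 3.39 A.

I_supply ≈ 3.39 A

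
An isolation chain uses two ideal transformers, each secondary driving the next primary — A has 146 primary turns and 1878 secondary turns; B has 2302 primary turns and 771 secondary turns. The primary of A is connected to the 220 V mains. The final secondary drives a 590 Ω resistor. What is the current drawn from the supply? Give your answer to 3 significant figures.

I_supply ≈ 6.92 A

Secondary of A: V = 220.00 × 1878/146 = 2829.9 V.
Secondary of B: V = 2829.9 × 771/2302 = 947.80 V.
I_load = 947.80/590 = 1.6064 A, so P_out = 947.80 × 1.6064 = 1522.6 W.
All ideal ⇒ P_in = P_out, so I_supply = 1522.6/220 = 6.92 A.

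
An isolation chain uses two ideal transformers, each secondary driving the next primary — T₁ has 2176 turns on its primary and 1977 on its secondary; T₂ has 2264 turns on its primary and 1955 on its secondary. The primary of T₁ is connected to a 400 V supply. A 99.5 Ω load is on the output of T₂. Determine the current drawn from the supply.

I_supply ≈ 2.47 A

Secondary of T₁: V = 400.00 × 1977/2176 = 363.42 V.
Secondary of T₂: V = 363.42 × 1955/2264 = 313.82 V.
I_load = 313.82/99.5 = 3.1540 A, so P_out = 313.82 × 3.1540 = 989.77 W.
All ideal ⇒ P_in = P_out, so I_supply = 989.77/400 = 2.47 A.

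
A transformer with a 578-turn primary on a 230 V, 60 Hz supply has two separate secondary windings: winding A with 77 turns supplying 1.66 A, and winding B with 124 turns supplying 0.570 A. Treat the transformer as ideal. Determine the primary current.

I_p ≈ 0.343 A

V_A = 230 × 77/578 = 30.640 V; V_B = 230 × 124/578 = 49.343 V.
P_out = V_A I_A + V_B I_B = 30.640×1.66 + 49.343×0.570 = 50.863 + 28.125 = 78.988 W.
Ideal ⇒ P_in = P_out, so I_p = P_out/V_p = 78.988/230 = 0.343 A.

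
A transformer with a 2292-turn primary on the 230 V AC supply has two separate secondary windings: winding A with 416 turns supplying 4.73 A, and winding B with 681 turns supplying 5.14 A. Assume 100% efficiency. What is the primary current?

V_A = 230 × 416/2292 = 41.745 V; V_B = 230 × 681/2292 = 68.338 V.
P_out = V_A I_A + V_B I_B = 41.745×4.73 + 68.338×5.14 = 197.45 + 351.26 = 548.71 W.
Ideal ⇒ P_in = P_out, so I_p = P_out/V_p = 548.71/230 = 2.39 A.

I_p ≈ 2.39 A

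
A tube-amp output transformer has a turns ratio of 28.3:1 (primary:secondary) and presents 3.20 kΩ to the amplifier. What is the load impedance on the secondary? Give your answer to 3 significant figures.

Z_s = Z_p/(N_p/N_s)² = 3200/28.3² = 4.00 Ω.

Z_s ≈ 4.00 Ω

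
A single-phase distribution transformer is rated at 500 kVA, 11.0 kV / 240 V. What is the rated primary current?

I_p ≈ 45.5 A

I_p = S/V_p = 500000/11000 = 45.5 A.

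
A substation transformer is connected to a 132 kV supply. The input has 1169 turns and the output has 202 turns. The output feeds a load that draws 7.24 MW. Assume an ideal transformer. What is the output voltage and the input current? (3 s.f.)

V_out = V_in × N_out/N_in = 132000 × 202/1169 = 22809 V.
I_out = P/V_out = 7.24×10^6/22809 = 317.42 A.
I_in = I_out × N_out/N_in = 317.42 × 202/1169 = 54.8 A.

V_out ≈ 22800 V, I_in ≈ 54.8 A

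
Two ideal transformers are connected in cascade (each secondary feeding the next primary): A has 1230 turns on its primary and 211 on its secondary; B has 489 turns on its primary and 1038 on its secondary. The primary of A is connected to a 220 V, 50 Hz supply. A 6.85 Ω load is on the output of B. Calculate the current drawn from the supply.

After A: V = 220.00 × 211/1230 = 37.740 V.
After B: V = 37.740 × 1038/489 = 80.110 V.
I_load = 80.110/6.85 = 11.695 A, so P_out = 80.110 × 11.695 = 936.89 W.
All ideal ⇒ P_in = P_out, so I_supply = 936.89/220 = 4.26 A.

I_supply ≈ 4.26 A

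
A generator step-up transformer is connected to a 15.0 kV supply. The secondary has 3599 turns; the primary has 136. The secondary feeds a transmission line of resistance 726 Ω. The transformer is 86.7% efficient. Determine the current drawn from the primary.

I_p ≈ 16700 A

V_s = 15000 × 3599/136 = 396950 V.
I_s = V_s/R = 396950/726 = 546.76 A.
P_out = V_s I_s = 396950 × 546.76 = 2.1704×10^8 W.
P_in = P_out/η = 2.1704×10^8/0.867 = 2.5033×10^8 W.
I_p = P_in/V_p = 2.5033×10^8/15000 = 16700 A.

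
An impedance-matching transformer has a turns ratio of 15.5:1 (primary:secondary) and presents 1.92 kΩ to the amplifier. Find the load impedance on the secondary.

Z_s ≈ 7.99 Ω

Z_s = Z_p/(N_p/N_s)² = 1920/15.5² = 7.99 Ω.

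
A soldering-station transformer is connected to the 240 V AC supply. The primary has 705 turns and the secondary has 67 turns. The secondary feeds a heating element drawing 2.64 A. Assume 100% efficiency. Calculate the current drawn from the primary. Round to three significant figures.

For an ideal transformer I_p N_p = I_s N_s, so I_p = 2.64 × 67/705 = 0.251 A.

I_p ≈ 0.251 A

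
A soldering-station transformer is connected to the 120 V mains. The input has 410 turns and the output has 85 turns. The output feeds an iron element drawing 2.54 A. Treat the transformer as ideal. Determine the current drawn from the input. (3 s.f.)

I_in ≈ 0.527 A

For an ideal transformer I_in N_in = I_out N_out, so I_in = 2.54 × 85/410 = 0.527 A.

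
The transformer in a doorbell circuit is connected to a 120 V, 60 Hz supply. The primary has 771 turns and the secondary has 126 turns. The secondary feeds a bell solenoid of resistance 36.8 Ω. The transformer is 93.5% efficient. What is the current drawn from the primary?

I_p ≈ 0.0931 A

V_s = 120 × 126/771 = 19.611 V.
I_s = V_s/R = 19.611/36.8 = 0.53290 A.
P_out = V_s I_s = 19.611 × 0.53290 = 10.451 W.
P_in = P_out/η = 10.451/0.935 = 11.177 W.
I_p = P_in/V_p = 11.177/120 = 0.0931 A.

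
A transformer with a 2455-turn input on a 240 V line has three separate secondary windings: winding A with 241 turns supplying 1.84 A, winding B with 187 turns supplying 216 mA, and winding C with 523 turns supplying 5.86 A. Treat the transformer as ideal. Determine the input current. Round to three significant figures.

I_in ≈ 1.45 A

V_A = 240 × 241/2455 = 23.560 V; V_B = 240 × 187/2455 = 18.281 V; V_C = 240 × 523/2455 = 51.128 V.
P_out = V_A I_A + V_B I_B + V_C I_C = 23.560×1.84 + 18.281×0.216 + 51.128×5.86 = 43.351 + 3.9487 + 299.61 = 346.91 W.
Ideal ⇒ P_in = P_out, so I_in = P_out/V_in = 346.91/240 = 1.45 A.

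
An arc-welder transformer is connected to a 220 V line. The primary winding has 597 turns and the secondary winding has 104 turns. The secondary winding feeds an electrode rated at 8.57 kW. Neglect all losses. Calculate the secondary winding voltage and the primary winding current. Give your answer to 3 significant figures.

V_s = V_p × N_s/N_p = 220 × 104/597 = 38.325 V.
I_s = P/V_s = 8570/38.325 = 223.61 A.
I_p = I_s × N_s/N_p = 223.61 × 104/597 = 39.0 A.

V_s ≈ 38.3 V, I_p ≈ 39.0 A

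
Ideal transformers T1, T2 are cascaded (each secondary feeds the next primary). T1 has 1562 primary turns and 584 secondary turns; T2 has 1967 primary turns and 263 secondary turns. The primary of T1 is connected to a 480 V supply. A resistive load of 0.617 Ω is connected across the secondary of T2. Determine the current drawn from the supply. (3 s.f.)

After T1: V = 480.00 × 584/1562 = 179.46 V.
After T2: V = 179.46 × 263/1967 = 23.995 V.
I_load = 23.995/0.617 = 38.890 A, so P_out = 23.995 × 38.890 = 933.18 W.
All ideal ⇒ P_in = P_out, so I_supply = 933.18/480 = 1.94 A.

I_supply ≈ 1.94 A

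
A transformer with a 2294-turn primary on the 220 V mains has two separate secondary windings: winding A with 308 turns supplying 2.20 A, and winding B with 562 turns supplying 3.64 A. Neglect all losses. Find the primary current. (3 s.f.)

I_p ≈ 1.19 A

V_A = 220 × 308/2294 = 29.538 V; V_B = 220 × 562/2294 = 53.897 V.
P_out = V_A I_A + V_B I_B = 29.538×2.20 + 53.897×3.64 = 64.983 + 196.19 = 261.17 W.
Ideal ⇒ P_in = P_out, so I_p = P_out/V_p = 261.17/220 = 1.19 A.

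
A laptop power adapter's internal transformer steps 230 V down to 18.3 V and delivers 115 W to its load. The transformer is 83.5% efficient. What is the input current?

P_in = P_out/η = 115/0.835 = 137.72 W.
I_in = P_in/V_in = 137.72/230 = 0.599 A.

I_in ≈ 0.599 A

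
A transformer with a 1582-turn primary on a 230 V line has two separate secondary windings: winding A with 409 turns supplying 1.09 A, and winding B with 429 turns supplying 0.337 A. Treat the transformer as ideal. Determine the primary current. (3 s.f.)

I_p ≈ 0.373 A

V_A = 230 × 409/1582 = 59.463 V; V_B = 230 × 429/1582 = 62.370 V.
P_out = V_A I_A + V_B I_B = 59.463×1.09 + 62.370×0.337 = 64.814 + 21.019 = 85.833 W.
Ideal ⇒ P_in = P_out, so I_p = P_out/V_p = 85.833/230 = 0.373 A.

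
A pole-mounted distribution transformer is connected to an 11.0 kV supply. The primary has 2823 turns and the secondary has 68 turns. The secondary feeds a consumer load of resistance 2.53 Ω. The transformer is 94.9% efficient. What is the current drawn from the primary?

I_p ≈ 2.66 A

V_s = 11000 × 68/2823 = 264.97 V.
I_s = V_s/R = 264.97/2.53 = 104.73 A.
P_out = V_s I_s = 264.97 × 104.73 = 27750 W.
P_in = P_out/η = 27750/0.949 = 29241 W.
I_p = P_in/V_p = 29241/11000 = 2.66 A.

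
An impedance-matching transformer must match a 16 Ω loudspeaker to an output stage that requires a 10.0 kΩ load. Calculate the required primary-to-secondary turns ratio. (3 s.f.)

Z_p/Z_s = (N_p/N_s)², so N_p/N_s = √(10000/16) = √625 = 25.0.

N_p/N_s ≈ 25.0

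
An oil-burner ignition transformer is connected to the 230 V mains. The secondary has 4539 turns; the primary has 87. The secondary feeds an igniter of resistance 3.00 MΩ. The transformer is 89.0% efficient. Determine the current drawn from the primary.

V_s = 230 × 4539/87 = 12000 V.
I_s = V_s/R = 12000/(3.00×10^6) = 0.0039999 A.
P_out = V_s I_s = 12000 × 0.0039999 = 47.997 W.
P_in = P_out/η = 47.997/0.890 = 53.929 W.
I_p = P_in/V_p = 53.929/230 = 0.234 A.

I_p ≈ 0.234 A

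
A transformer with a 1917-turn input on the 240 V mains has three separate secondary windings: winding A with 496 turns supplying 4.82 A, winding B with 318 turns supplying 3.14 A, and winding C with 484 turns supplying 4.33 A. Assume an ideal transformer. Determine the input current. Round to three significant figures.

I_in ≈ 2.86 A

V_A = 240 × 496/1917 = 62.097 V; V_B = 240 × 318/1917 = 39.812 V; V_C = 240 × 484/1917 = 60.595 V.
P_out = V_A I_A + V_B I_B + V_C I_C = 62.097×4.82 + 39.812×3.14 + 60.595×4.33 = 299.31 + 125.01 + 262.37 = 686.69 W.
Ideal ⇒ P_in = P_out, so I_in = P_out/V_in = 686.69/240 = 2.86 A.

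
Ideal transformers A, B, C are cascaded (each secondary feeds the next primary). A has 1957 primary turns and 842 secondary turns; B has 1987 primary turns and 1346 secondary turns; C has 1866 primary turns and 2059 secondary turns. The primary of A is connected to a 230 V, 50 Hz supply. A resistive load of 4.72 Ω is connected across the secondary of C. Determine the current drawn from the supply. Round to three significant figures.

After A: V = 230.00 × 842/1957 = 98.958 V.
After B: V = 98.958 × 1346/1987 = 67.034 V.
After C: V = 67.034 × 2059/1866 = 73.968 V.
I_load = 73.968/4.72 = 15.671 A, so P_out = 73.968 × 15.671 = 1159.2 W.
All ideal ⇒ P_in = P_out, so I_supply = 1159.2/230 = 5.04 A.

I_supply ≈ 5.04 A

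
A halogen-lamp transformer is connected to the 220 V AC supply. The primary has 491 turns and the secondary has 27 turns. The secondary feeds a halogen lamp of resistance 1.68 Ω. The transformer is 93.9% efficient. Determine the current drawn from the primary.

I_p ≈ 0.422 A

V_s = 220 × 27/491 = 12.098 V.
I_s = V_s/R = 12.098/1.68 = 7.2010 A.
P_out = V_s I_s = 12.098 × 7.2010 = 87.117 W.
P_in = P_out/η = 87.117/0.939 = 92.776 W.
I_p = P_in/V_p = 92.776/220 = 0.422 A.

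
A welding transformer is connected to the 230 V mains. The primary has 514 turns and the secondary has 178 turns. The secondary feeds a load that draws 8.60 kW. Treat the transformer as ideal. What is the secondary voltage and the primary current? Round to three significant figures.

V_s ≈ 79.6 V, I_p ≈ 37.4 A

V_s = V_p × N_s/N_p = 230 × 178/514 = 79.650 V.
I_s = P/V_s = 8600/79.650 = 107.97 A.
I_p = I_s × N_s/N_p = 107.97 × 178/514 = 37.4 A.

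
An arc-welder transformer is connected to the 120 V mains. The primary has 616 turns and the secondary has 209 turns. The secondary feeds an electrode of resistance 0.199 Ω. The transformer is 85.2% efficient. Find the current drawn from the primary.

V_s = 120 × 209/616 = 40.714 V.
I_s = V_s/R = 40.714/0.199 = 204.59 A.
P_out = V_s I_s = 40.714 × 204.59 = 8329.9 W.
P_in = P_out/η = 8329.9/0.852 = 9776.9 W.
I_p = P_in/V_p = 9776.9/120 = 81.5 A.

I_p ≈ 81.5 A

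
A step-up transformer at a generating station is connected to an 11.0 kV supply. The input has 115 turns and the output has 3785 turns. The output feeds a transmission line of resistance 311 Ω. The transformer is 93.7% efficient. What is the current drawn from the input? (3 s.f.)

V_out = 11000 × 3785/115 = 362040 V.
I_out = V_out/R = 362040/311 = 1164.1 A.
P_out = V_out I_out = 362040 × 1164.1 = 4.2146×10^8 W.
P_in = P_out/η = 4.2146×10^8/0.937 = 4.4980×10^8 W.
I_in = P_in/V_in = 4.4980×10^8/11000 = 40900 A.

I_in ≈ 40900 A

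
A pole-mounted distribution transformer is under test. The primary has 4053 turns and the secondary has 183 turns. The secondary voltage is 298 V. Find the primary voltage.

V_p/V_s = N_p/N_s, so V_p = 298 × 4053/183 = 6600 V.

V_p ≈ 6600 V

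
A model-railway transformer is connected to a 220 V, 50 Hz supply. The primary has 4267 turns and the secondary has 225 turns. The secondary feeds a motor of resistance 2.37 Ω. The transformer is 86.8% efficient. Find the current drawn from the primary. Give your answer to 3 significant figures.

I_p ≈ 0.297 A

V_s = 220 × 225/4267 = 11.601 V.
I_s = V_s/R = 11.601/2.37 = 4.8948 A.
P_out = V_s I_s = 11.601 × 4.8948 = 56.783 W.
P_in = P_out/η = 56.783/0.868 = 65.418 W.
I_p = P_in/V_p = 65.418/220 = 0.297 A.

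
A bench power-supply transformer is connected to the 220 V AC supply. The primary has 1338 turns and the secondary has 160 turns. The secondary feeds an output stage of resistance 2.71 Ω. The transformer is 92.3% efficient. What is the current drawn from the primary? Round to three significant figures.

I_p ≈ 1.26 A

V_s = 220 × 160/1338 = 26.308 V.
I_s = V_s/R = 26.308/2.71 = 9.7077 A.
P_out = V_s I_s = 26.308 × 9.7077 = 255.39 W.
P_in = P_out/η = 255.39/0.923 = 276.70 W.
I_p = P_in/V_p = 276.70/220 = 1.26 A.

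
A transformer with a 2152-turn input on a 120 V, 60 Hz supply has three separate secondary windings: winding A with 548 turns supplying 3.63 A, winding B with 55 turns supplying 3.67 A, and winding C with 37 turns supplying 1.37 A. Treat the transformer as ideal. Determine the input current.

I_in ≈ 1.04 A

V_A = 120 × 548/2152 = 30.558 V; V_B = 120 × 55/2152 = 3.0669 V; V_C = 120 × 37/2152 = 2.0632 V.
P_out = V_A I_A + V_B I_B + V_C I_C = 30.558×3.63 + 3.0669×3.67 + 2.0632×1.37 = 110.92 + 11.256 + 2.8266 = 125.01 W.
Ideal ⇒ P_in = P_out, so I_in = P_out/V_in = 125.01/120 = 1.04 A.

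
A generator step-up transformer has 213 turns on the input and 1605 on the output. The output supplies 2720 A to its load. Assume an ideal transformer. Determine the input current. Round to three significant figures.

I_in ≈ 20500 A

For an ideal transformer I_in/I_out = N_out/N_in, so I_in = 2720 × 1605/213 = 20500 A.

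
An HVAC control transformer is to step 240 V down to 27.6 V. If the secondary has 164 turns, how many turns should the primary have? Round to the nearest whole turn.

N_p = 1426 turns

N_p/N_s = V_p/V_s, so N_p = 164 × 240/27.6 = 1426.1 ≈ 1426 turns.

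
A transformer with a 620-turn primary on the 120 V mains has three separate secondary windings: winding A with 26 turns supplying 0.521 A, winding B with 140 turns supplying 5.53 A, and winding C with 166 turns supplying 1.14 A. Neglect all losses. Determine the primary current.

V_A = 120 × 26/620 = 5.0323 V; V_B = 120 × 140/620 = 27.097 V; V_C = 120 × 166/620 = 32.129 V.
P_out = V_A I_A + V_B I_B + V_C I_C = 5.0323×0.521 + 27.097×5.53 + 32.129×1.14 = 2.6218 + 149.85 + 36.627 = 189.09 W.
Ideal ⇒ P_in = P_out, so I_p = P_out/V_p = 189.09/120 = 1.58 A.

I_p ≈ 1.58 A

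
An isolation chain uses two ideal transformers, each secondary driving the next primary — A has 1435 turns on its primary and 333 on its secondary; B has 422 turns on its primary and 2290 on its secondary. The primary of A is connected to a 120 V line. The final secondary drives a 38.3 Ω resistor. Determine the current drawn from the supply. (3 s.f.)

I_supply ≈ 4.97 A

Secondary of A: V = 120.00 × 333/1435 = 27.847 V.
Secondary of B: V = 27.847 × 2290/422 = 151.11 V.
I_load = 151.11/38.3 = 3.9455 A, so P_out = 151.11 × 3.9455 = 596.20 W.
All ideal ⇒ P_in = P_out, so I_supply = 596.20/120 = 4.97 A.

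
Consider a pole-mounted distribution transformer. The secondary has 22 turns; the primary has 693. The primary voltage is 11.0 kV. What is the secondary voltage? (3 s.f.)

V_s ≈ 349 V

V_s/V_p = N_s/N_p, so V_s = 11000 × 22/693 = 349 V.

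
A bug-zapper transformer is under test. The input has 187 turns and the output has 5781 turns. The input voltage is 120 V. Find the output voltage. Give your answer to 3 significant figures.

V_out ≈ 3710 V

V_out/V_in = N_out/N_in, so V_out = 120 × 5781/187 = 3710 V.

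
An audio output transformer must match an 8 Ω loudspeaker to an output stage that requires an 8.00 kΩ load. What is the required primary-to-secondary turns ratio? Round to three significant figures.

N_p/N_s ≈ 31.6

Z_p/Z_s = (N_p/N_s)², so N_p/N_s = √(8000/8) = √1000 = 31.6.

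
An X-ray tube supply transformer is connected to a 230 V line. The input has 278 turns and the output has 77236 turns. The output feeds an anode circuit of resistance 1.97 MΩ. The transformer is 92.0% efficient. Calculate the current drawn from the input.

V_out = 230 × 77236/278 = 63900 V.
I_out = V_out/R = 63900/(1.97×10^6) = 0.032437 A.
P_out = V_out I_out = 63900 × 0.032437 = 2072.7 W.
P_in = P_out/η = 2072.7/0.920 = 2253.0 W.
I_in = P_in/V_in = 2253.0/230 = 9.80 A.

I_in ≈ 9.80 A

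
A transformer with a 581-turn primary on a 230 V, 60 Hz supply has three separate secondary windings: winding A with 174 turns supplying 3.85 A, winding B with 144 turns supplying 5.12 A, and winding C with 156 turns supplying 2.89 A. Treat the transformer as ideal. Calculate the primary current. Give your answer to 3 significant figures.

V_A = 230 × 174/581 = 68.881 V; V_B = 230 × 144/581 = 57.005 V; V_C = 230 × 156/581 = 61.756 V.
P_out = V_A I_A + V_B I_B + V_C I_C = 68.881×3.85 + 57.005×5.12 + 61.756×2.89 = 265.19 + 291.87 + 178.47 = 735.53 W.
Ideal ⇒ P_in = P_out, so I_p = P_out/V_p = 735.53/230 = 3.20 A.

I_p ≈ 3.20 A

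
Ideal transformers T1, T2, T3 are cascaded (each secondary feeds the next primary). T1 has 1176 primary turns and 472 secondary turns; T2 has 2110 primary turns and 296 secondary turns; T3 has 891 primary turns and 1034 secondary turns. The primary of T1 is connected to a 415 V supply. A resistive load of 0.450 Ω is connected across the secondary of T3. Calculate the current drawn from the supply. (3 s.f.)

I_supply ≈ 3.94 A

After T1: V = 415.00 × 472/1176 = 166.56 V.
After T2: V = 166.56 × 296/2110 = 23.366 V.
After T3: V = 23.366 × 1034/891 = 27.117 V.
I_load = 27.117/0.450 = 60.259 A, so P_out = 27.117 × 60.259 = 1634.0 W.
All ideal ⇒ P_in = P_out, so I_supply = 1634.0/415 = 3.94 A.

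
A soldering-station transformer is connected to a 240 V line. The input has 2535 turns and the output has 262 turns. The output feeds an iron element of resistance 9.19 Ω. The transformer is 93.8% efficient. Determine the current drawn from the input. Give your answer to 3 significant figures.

V_out = 240 × 262/2535 = 24.805 V.
I_out = V_out/R = 24.805/9.19 = 2.6991 A.
P_out = V_out I_out = 24.805 × 2.6991 = 66.950 W.
P_in = P_out/η = 66.950/0.938 = 71.376 W.
I_in = P_in/V_in = 71.376/240 = 0.297 A.

I_in ≈ 0.297 A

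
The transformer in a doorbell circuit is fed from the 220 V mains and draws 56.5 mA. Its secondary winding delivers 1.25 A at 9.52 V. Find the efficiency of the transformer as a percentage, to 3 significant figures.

η ≈ 95.7%

P_in = 220 × 0.0565 = 12.4300 W.
P_out = 9.52 × 1.25 = 11.9000 W.
η = P_out/P_in = 11.9000/12.4300 = 0.957.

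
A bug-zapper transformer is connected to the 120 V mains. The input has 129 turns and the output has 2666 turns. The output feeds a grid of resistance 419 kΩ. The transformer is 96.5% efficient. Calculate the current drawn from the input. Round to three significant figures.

V_out = 120 × 2666/129 = 2480.0 V.
I_out = V_out/R = 2480.0/419000 = 0.0059189 A.
P_out = V_out I_out = 2480.0 × 0.0059189 = 14.679 W.
P_in = P_out/η = 14.679/0.965 = 15.211 W.
I_in = P_in/V_in = 15.211/120 = 0.127 A.

I_in ≈ 0.127 A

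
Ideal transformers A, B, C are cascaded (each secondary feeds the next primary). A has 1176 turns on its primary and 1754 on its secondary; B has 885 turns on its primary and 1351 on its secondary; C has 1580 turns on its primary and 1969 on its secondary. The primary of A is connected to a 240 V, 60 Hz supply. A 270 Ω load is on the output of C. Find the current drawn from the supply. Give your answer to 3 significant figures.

Secondary of A: V = 240.00 × 1754/1176 = 357.96 V.
Secondary of B: V = 357.96 × 1351/885 = 546.44 V.
Secondary of C: V = 546.44 × 1969/1580 = 680.98 V.
I_load = 680.98/270 = 2.5221 A, so P_out = 680.98 × 2.5221 = 1717.5 W.
All ideal ⇒ P_in = P_out, so I_supply = 1717.5/240 = 7.16 A.

I_supply ≈ 7.16 A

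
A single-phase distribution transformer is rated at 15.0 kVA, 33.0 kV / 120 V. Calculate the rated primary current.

I_p = S/V_p = 15000/33000 = 0.455 A.

I_p ≈ 0.455 A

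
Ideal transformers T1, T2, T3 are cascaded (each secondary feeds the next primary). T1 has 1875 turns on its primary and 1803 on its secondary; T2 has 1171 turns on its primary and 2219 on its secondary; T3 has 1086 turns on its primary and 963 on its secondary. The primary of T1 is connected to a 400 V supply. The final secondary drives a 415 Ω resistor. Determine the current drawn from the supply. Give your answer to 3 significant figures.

After T1: V = 400.00 × 1803/1875 = 384.64 V.
After T2: V = 384.64 × 2219/1171 = 728.88 V.
After T3: V = 728.88 × 963/1086 = 646.33 V.
I_load = 646.33/415 = 1.5574 A, so P_out = 646.33 × 1.5574 = 1006.6 W.
All ideal ⇒ P_in = P_out, so I_supply = 1006.6/400 = 2.52 A.

I_supply ≈ 2.52 A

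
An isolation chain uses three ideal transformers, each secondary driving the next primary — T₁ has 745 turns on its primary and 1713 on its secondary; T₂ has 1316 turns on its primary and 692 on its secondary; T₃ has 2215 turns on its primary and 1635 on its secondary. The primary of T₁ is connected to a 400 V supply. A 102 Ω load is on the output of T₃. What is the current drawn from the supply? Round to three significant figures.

After T₁: V = 400.00 × 1713/745 = 919.73 V.
After T₂: V = 919.73 × 692/1316 = 483.63 V.
After T₃: V = 483.63 × 1635/2215 = 356.99 V.
I_load = 356.99/102 = 3.4999 A, so P_out = 356.99 × 3.4999 = 1249.4 W.
All ideal ⇒ P_in = P_out, so I_supply = 1249.4/400 = 3.12 A.

I_supply ≈ 3.12 A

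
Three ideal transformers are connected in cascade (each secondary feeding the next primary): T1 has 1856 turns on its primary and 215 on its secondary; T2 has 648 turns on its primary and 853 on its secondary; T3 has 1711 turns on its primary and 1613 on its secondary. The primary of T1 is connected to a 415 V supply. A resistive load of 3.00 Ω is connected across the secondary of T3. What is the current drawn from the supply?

After T1: V = 415.00 × 215/1856 = 48.074 V.
After T2: V = 48.074 × 853/648 = 63.282 V.
After T3: V = 63.282 × 1613/1711 = 59.658 V.
I_load = 59.658/3.00 = 19.886 A, so P_out = 59.658 × 19.886 = 1186.3 W.
All ideal ⇒ P_in = P_out, so I_supply = 1186.3/415 = 2.86 A.

I_supply ≈ 2.86 A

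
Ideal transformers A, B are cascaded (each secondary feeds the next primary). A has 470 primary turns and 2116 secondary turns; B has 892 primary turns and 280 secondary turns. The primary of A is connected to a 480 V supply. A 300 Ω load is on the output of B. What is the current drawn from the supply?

Secondary of A: V = 480.00 × 2116/470 = 2161.0 V.
Secondary of B: V = 2161.0 × 280/892 = 678.35 V.
I_load = 678.35/300 = 2.2612 A, so P_out = 678.35 × 2.2612 = 1533.9 W.
All ideal ⇒ P_in = P_out, so I_supply = 1533.9/480 = 3.20 A.

I_supply ≈ 3.20 A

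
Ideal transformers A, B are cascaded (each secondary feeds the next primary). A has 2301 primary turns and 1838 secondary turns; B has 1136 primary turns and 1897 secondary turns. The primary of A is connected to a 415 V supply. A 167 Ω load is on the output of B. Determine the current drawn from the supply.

I_supply ≈ 4.42 A

Secondary of A: V = 415.00 × 1838/2301 = 331.50 V.
Secondary of B: V = 331.50 × 1897/1136 = 553.56 V.
I_load = 553.56/167 = 3.3147 A, so P_out = 553.56 × 3.3147 = 1834.9 W.
All ideal ⇒ P_in = P_out, so I_supply = 1834.9/415 = 4.42 A.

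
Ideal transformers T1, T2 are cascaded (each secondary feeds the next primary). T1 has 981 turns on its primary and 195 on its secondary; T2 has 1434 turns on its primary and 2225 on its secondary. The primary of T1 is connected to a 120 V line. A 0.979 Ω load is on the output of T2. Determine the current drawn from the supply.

After T1: V = 120.00 × 195/981 = 23.853 V.
After T2: V = 23.853 × 2225/1434 = 37.011 V.
I_load = 37.011/0.979 = 37.805 A, so P_out = 37.011 × 37.805 = 1399.2 W.
All ideal ⇒ P_in = P_out, so I_supply = 1399.2/120 = 11.7 A.

I_supply ≈ 11.7 A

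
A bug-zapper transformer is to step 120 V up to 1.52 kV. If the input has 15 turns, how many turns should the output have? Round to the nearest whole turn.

N_out = 190 turns

N_out/N_in = V_out/V_in, so N_out = 15 × 1520/120 = 190.0 ≈ 190 turns.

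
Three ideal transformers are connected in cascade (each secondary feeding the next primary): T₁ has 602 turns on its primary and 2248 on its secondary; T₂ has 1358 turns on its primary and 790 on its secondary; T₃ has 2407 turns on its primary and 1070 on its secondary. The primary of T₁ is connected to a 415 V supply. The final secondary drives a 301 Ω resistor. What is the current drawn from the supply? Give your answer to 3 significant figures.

I_supply ≈ 1.29 A

Secondary of T₁: V = 415.00 × 2248/602 = 1549.7 V.
Secondary of T₂: V = 1549.7 × 790/1358 = 901.52 V.
Secondary of T₃: V = 901.52 × 1070/2407 = 400.76 V.
I_load = 400.76/301 = 1.3314 A, so P_out = 400.76 × 1.3314 = 533.58 W.
All ideal ⇒ P_in = P_out, so I_supply = 533.58/415 = 1.29 A.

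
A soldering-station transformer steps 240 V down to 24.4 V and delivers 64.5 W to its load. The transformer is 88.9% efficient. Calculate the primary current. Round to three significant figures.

P_in = P_out/η = 64.5/0.889 = 72.553 W.
I_p = P_in/V_p = 72.553/240 = 0.302 A.

I_p ≈ 0.302 A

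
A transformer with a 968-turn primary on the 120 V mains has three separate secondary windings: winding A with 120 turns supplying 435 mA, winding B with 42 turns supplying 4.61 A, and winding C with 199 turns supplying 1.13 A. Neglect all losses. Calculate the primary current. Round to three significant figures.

I_p ≈ 0.486 A

V_A = 120 × 120/968 = 14.876 V; V_B = 120 × 42/968 = 5.2066 V; V_C = 120 × 199/968 = 24.669 V.
P_out = V_A I_A + V_B I_B + V_C I_C = 14.876×0.435 + 5.2066×4.61 + 24.669×1.13 = 6.4711 + 24.002 + 27.876 = 58.350 W.
Ideal ⇒ P_in = P_out, so I_p = P_out/V_p = 58.350/120 = 0.486 A.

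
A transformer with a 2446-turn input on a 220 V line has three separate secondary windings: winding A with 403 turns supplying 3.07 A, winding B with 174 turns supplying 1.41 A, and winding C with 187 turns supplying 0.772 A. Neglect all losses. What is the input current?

I_in ≈ 0.665 A

V_A = 220 × 403/2446 = 36.247 V; V_B = 220 × 174/2446 = 15.650 V; V_C = 220 × 187/2446 = 16.819 V.
P_out = V_A I_A + V_B I_B + V_C I_C = 36.247×3.07 + 15.650×1.41 + 16.819×0.772 = 111.28 + 22.067 + 12.984 = 146.33 W.
Ideal ⇒ P_in = P_out, so I_in = P_out/V_in = 146.33/220 = 0.665 A.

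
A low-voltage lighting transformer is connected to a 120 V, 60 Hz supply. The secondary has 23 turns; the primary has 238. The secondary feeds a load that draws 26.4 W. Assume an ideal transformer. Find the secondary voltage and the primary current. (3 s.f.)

V_s ≈ 11.6 V, I_p ≈ 0.220 A

V_s = V_p × N_s/N_p = 120 × 23/238 = 11.597 V.
I_s = P/V_s = 26.4/11.597 = 2.2765 A.
I_p = I_s × N_s/N_p = 2.2765 × 23/238 = 0.220 A.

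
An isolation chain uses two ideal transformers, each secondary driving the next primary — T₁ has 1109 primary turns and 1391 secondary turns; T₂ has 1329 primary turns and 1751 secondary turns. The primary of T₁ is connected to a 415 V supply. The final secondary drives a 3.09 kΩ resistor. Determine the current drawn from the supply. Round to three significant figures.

After T₁: V = 415.00 × 1391/1109 = 520.53 V.
After T₂: V = 520.53 × 1751/1329 = 685.81 V.
I_load = 685.81/3090 = 0.22195 A, so P_out = 685.81 × 0.22195 = 152.21 W.
All ideal ⇒ P_in = P_out, so I_supply = 152.21/415 = 0.367 A.

I_supply ≈ 0.367 A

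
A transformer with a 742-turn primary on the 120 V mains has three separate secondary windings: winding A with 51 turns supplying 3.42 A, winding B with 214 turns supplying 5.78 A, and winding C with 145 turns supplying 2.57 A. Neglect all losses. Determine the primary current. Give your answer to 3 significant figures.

V_A = 120 × 51/742 = 8.2480 V; V_B = 120 × 214/742 = 34.609 V; V_C = 120 × 145/742 = 23.450 V.
P_out = V_A I_A + V_B I_B + V_C I_C = 8.2480×3.42 + 34.609×5.78 + 23.450×2.57 = 28.208 + 200.04 + 60.267 = 288.52 W.
Ideal ⇒ P_in = P_out, so I_p = P_out/V_p = 288.52/120 = 2.40 A.

I_p ≈ 2.40 A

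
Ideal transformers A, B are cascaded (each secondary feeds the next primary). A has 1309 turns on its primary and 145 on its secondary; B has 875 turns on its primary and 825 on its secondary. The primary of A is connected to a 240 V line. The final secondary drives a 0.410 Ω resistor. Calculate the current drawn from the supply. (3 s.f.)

I_supply ≈ 6.39 A

After A: V = 240.00 × 145/1309 = 26.585 V.
After B: V = 26.585 × 825/875 = 25.066 V.
I_load = 25.066/0.410 = 61.137 A, so P_out = 25.066 × 61.137 = 1532.5 W.
All ideal ⇒ P_in = P_out, so I_supply = 1532.5/240 = 6.39 A.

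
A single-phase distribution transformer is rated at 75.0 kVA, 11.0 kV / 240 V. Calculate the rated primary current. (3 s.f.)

I_p ≈ 6.82 A

I_p = S/V_p = 75000/11000 = 6.82 A.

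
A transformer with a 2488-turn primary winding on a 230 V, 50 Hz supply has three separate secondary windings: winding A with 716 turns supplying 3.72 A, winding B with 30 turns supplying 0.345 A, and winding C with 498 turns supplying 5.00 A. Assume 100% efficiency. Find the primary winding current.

V_A = 230 × 716/2488 = 66.190 V; V_B = 230 × 30/2488 = 2.7733 V; V_C = 230 × 498/2488 = 46.037 V.
P_out = V_A I_A + V_B I_B + V_C I_C = 66.190×3.72 + 2.7733×0.345 + 46.037×5.00 = 246.23 + 0.95679 + 230.18 = 477.37 W.
Ideal ⇒ P_in = P_out, so I_p = P_out/V_p = 477.37/230 = 2.08 A.

I_p ≈ 2.08 A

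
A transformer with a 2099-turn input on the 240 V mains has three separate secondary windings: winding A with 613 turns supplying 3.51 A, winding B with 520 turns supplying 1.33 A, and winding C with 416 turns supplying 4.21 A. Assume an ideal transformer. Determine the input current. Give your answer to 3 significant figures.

I_in ≈ 2.19 A

V_A = 240 × 613/2099 = 70.091 V; V_B = 240 × 520/2099 = 59.457 V; V_C = 240 × 416/2099 = 47.566 V.
P_out = V_A I_A + V_B I_B + V_C I_C = 70.091×3.51 + 59.457×1.33 + 47.566×4.21 = 246.02 + 79.078 + 200.25 = 525.35 W.
Ideal ⇒ P_in = P_out, so I_in = P_out/V_in = 525.35/240 = 2.19 A.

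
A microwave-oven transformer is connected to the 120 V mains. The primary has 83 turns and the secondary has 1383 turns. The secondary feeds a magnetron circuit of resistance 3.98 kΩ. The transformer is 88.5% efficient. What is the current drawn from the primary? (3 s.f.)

V_s = 120 × 1383/83 = 1999.5 V.
I_s = V_s/R = 1999.5/3980 = 0.50239 A.
P_out = V_s I_s = 1999.5 × 0.50239 = 1004.5 W.
P_in = P_out/η = 1004.5/0.885 = 1135.1 W.
I_p = P_in/V_p = 1135.1/120 = 9.46 A.

I_p ≈ 9.46 A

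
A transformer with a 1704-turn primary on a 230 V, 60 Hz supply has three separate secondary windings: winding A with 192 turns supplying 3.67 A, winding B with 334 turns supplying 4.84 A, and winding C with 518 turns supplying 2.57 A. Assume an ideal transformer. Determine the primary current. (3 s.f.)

V_A = 230 × 192/1704 = 25.915 V; V_B = 230 × 334/1704 = 45.082 V; V_C = 230 × 518/1704 = 69.918 V.
P_out = V_A I_A + V_B I_B + V_C I_C = 25.915×3.67 + 45.082×4.84 + 69.918×2.57 = 95.110 + 218.20 + 179.69 = 493.00 W.
Ideal ⇒ P_in = P_out, so I_p = P_out/V_p = 493.00/230 = 2.14 A.

I_p ≈ 2.14 A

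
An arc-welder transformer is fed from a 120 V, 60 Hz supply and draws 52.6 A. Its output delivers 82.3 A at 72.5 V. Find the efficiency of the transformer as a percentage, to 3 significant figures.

η ≈ 94.5%

P_in = 120 × 52.6 = 6312.00 W.
P_out = 72.5 × 82.3 = 5966.75 W.
η = P_out/P_in = 5966.75/6312.00 = 0.945.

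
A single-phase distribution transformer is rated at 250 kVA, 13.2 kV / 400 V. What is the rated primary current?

I_p = S/V_p = 250000/13200 = 18.9 A.

I_p ≈ 18.9 A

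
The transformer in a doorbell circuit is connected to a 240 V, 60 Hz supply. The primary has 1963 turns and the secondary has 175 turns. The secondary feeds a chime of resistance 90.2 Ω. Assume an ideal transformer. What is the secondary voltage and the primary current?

V_s = V_p × N_s/N_p = 240 × 175/1963 = 21.396 V.
I_s = V_s/R = 21.396/90.2 = 0.23720 A.
I_p = I_s × N_s/N_p = 0.23720 × 175/1963 = 0.0211 A.

V_s ≈ 21.4 V, I_p ≈ 0.0211 A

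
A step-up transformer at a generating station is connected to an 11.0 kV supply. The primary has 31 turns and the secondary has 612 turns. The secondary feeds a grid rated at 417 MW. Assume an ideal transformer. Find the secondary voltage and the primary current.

V_s = V_p × N_s/N_p = 11000 × 612/31 = 217160 V.
I_s = P/V_s = 4.17×10^8/217160 = 1920.2 A.
I_p = I_s × N_s/N_p = 1920.2 × 612/31 = 37900 A.

V_s ≈ 217000 V, I_p ≈ 37900 A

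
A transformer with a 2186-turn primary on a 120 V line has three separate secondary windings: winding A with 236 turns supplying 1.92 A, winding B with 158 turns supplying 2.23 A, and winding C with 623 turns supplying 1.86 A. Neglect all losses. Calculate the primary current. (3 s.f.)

V_A = 120 × 236/2186 = 12.955 V; V_B = 120 × 158/2186 = 8.6734 V; V_C = 120 × 623/2186 = 34.199 V.
P_out = V_A I_A + V_B I_B + V_C I_C = 12.955×1.92 + 8.6734×2.23 + 34.199×1.86 = 24.874 + 19.342 + 63.611 = 107.83 W.
Ideal ⇒ P_in = P_out, so I_p = P_out/V_p = 107.83/120 = 0.899 A.

I_p ≈ 0.899 A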